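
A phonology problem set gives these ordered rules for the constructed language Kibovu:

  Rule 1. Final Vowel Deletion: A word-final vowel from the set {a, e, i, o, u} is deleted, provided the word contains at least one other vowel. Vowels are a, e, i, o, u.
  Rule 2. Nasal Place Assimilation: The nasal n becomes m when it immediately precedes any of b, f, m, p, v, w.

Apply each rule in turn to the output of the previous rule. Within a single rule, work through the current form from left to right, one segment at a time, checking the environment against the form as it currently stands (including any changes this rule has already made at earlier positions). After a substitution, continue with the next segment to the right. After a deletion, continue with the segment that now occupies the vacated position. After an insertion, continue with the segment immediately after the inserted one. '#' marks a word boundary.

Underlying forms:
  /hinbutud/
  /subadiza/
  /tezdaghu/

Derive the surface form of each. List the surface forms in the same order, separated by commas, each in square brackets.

[himbutud], [subadiz], [tezdagh]

/hinbutud/:
  Rule 1 Final Vowel Deletion: no change — [hinbutud]
  Rule 2 Nasal Place Assimilation: [hinbutud] → [himbutud]
/subadiza/:
  Rule 1 Final Vowel Deletion: [subadiza] → [subadiz]
  Rule 2 Nasal Place Assimilation: no change — [subadiz]
/tezdaghu/:
  Rule 1 Final Vowel Deletion: [tezdaghu] → [tezdagh]
  Rule 2 Nasal Place Assimilation: no change — [tezdagh]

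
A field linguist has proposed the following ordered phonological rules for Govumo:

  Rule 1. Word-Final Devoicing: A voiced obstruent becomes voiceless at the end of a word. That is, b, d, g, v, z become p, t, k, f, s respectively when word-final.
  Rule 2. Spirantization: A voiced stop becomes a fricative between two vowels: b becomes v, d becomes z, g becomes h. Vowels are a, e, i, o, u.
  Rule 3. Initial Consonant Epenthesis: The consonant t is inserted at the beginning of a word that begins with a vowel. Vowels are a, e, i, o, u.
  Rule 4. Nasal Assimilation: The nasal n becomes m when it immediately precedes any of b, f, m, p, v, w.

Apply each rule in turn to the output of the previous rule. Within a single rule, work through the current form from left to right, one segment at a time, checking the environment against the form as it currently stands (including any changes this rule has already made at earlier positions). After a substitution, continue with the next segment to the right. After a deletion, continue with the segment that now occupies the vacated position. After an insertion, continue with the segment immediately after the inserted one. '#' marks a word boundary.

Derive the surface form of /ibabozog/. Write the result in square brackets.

[tivavozok]

Rule 1 Word-Final Devoicing: [ibabozog] → [ibabozok]
Rule 2 Spirantization: [ibabozok] → [ivavozok]
Rule 3 Initial Consonant Epenthesis: [ivavozok] → [tivavozok]
Rule 4 Nasal Assimilation: no change — [tivavozok]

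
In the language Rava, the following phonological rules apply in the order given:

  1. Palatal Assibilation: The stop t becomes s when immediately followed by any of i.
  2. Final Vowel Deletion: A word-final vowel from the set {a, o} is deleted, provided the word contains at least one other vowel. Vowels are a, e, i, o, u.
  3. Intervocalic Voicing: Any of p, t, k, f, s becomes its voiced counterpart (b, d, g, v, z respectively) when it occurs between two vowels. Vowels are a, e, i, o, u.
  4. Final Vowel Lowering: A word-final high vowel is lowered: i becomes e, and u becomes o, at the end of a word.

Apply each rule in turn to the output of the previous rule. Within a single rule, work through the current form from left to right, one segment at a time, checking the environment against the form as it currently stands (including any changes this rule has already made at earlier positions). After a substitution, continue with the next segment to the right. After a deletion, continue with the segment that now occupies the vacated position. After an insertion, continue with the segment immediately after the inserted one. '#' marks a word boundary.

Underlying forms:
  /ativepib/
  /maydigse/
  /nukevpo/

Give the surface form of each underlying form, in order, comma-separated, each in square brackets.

[azivebib], [maydigse], [nugevp]

/ativepib/:
  1 Palatal Assibilation: [ativepib] → [asivepib]
  2 Final Vowel Deletion: no change — [asivepib]
  3 Intervocalic Voicing: [asivepib] → [azivebib]
  4 Final Vowel Lowering: no change — [azivebib]
/maydigse/:
  1 Palatal Assibilation: no change — [maydigse]
  2 Final Vowel Deletion: no change — [maydigse]
  3 Intervocalic Voicing: no change — [maydigse]
  4 Final Vowel Lowering: no change — [maydigse]
/nukevpo/:
  1 Palatal Assibilation: no change — [nukevpo]
  2 Final Vowel Deletion: [nukevpo] → [nukevp]
  3 Intervocalic Voicing: [nukevp] → [nugevp]
  4 Final Vowel Lowering: no change — [nugevp]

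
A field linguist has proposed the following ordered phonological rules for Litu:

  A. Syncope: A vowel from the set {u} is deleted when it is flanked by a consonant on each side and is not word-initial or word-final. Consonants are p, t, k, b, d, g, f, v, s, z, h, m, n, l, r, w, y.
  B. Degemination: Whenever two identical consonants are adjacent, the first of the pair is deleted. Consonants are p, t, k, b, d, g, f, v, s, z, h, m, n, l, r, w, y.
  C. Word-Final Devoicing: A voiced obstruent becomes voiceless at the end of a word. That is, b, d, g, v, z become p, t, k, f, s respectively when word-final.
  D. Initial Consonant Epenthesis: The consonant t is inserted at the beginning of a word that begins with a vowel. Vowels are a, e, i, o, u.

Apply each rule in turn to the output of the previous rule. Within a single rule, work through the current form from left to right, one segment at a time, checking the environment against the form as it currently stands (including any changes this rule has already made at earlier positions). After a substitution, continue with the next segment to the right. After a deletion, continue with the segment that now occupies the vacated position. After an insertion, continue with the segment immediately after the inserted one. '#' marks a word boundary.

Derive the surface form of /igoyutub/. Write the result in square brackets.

[tigoytp]

A Syncope: [igoyutub] → [igoytb]
B Degemination: no change — [igoytb]
C Word-Final Devoicing: [igoytb] → [igoytp]
D Initial Consonant Epenthesis: [igoytp] → [tigoytp]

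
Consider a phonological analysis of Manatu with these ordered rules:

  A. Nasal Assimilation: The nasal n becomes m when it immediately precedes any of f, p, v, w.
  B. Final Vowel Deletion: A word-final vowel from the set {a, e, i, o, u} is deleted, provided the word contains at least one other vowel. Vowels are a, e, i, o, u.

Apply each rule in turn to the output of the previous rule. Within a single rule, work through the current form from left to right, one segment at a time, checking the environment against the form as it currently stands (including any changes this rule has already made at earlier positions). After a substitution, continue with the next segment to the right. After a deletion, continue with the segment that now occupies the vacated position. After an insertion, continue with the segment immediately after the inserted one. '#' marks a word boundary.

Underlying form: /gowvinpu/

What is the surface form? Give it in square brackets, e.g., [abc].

[gowvimp]

A Nasal Assimilation: [gowvinpu] → [gowvimpu]
B Final Vowel Deletion: [gowvimpu] → [gowvimp]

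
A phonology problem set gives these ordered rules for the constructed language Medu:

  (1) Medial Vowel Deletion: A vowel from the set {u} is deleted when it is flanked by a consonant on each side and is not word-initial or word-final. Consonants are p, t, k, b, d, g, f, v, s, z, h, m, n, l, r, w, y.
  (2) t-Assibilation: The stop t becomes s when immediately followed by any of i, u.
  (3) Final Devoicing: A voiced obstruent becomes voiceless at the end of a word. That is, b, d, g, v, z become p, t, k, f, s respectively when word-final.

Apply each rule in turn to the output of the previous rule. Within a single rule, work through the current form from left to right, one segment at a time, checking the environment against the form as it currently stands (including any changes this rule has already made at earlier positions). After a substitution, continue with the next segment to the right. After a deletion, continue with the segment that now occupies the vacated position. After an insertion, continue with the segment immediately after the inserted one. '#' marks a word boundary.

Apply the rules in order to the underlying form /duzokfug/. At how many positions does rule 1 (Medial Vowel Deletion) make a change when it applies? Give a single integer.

2

(1) Medial Vowel Deletion: [duzokfug] → [dzokfg]
(2) t-Assibilation: no change — [dzokfg]
(3) Final Devoicing: [dzokfg] → [dzokfk]
Rule 1 changed 2 position(s).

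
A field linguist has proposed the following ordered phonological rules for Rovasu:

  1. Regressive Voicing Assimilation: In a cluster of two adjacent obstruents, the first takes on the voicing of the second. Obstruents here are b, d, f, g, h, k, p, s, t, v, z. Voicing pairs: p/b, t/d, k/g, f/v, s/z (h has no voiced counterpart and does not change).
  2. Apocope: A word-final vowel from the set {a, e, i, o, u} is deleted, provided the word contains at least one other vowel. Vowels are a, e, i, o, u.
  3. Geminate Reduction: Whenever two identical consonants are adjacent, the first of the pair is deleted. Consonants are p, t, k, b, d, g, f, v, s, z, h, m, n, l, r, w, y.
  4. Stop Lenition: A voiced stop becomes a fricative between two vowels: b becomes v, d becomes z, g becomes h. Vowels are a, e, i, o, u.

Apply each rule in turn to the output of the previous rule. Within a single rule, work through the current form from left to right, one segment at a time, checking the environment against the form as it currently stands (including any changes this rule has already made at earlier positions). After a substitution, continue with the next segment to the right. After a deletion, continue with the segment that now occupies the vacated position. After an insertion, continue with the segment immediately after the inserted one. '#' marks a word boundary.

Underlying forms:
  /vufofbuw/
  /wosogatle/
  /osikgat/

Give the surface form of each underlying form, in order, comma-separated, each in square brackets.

/vufofbuw/:
  1 Regressive Voicing Assimilation: [vufofbuw] → [vufovbuw]
  2 Apocope: no change — [vufovbuw]
  3 Geminate Reduction: no change — [vufovbuw]
  4 Stop Lenition: no change — [vufovbuw]
/wosogatle/:
  1 Regressive Voicing Assimilation: no change — [wosogatle]
  2 Apocope: [wosogatle] → [wosogatl]
  3 Geminate Reduction: no change — [wosogatl]
  4 Stop Lenition: [wosogatl] → [wosohatl]
/osikgat/:
  1 Regressive Voicing Assimilation: [osikgat] → [osiggat]
  2 Apocope: no change — [osiggat]
  3 Geminate Reduction: [osiggat] → [osigat]
  4 Stop Lenition: [osigat] → [osihat]

[vufovbuw], [wosohatl], [osihat]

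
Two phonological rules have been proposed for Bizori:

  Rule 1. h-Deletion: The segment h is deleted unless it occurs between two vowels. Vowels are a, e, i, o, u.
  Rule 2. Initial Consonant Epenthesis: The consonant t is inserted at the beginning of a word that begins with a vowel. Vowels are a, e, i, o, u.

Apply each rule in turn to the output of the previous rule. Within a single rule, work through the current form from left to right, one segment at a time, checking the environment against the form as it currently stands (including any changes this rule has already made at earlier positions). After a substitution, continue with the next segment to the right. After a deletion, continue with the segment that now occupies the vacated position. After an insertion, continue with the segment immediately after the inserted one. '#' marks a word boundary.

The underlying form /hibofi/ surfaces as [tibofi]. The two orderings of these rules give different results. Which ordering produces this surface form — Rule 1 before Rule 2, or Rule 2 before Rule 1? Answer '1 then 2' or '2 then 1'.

Order 1 then 2:
  1 h-Deletion: [hibofi] → [ibofi]
  2 Initial Consonant Epenthesis: [ibofi] → [tibofi]
  result: [tibofi]
Order 2 then 1:
  2 Initial Consonant Epenthesis: no change — [hibofi]
  1 h-Deletion: [hibofi] → [ibofi]
  result: [ibofi]

1 then 2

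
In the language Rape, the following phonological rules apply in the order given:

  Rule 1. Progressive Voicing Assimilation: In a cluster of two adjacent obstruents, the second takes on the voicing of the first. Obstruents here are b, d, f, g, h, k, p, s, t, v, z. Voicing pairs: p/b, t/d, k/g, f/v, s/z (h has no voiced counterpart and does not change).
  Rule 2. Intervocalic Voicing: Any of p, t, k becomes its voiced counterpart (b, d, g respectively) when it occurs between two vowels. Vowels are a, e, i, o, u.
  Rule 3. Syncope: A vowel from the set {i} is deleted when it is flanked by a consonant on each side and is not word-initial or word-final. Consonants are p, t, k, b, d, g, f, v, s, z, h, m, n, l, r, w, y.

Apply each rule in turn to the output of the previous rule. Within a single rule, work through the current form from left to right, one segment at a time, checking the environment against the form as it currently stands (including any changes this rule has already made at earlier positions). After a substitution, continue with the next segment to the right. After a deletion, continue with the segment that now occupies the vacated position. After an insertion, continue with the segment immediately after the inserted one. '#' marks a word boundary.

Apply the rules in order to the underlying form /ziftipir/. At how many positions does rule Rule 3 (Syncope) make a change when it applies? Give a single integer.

Rule 1 Progressive Voicing Assimilation: no change — [ziftipir]
Rule 2 Intervocalic Voicing: [ziftipir] → [ziftibir]
Rule 3 Syncope: [ziftibir] → [zftbr]
Rule Rule 3 changed 3 position(s).

3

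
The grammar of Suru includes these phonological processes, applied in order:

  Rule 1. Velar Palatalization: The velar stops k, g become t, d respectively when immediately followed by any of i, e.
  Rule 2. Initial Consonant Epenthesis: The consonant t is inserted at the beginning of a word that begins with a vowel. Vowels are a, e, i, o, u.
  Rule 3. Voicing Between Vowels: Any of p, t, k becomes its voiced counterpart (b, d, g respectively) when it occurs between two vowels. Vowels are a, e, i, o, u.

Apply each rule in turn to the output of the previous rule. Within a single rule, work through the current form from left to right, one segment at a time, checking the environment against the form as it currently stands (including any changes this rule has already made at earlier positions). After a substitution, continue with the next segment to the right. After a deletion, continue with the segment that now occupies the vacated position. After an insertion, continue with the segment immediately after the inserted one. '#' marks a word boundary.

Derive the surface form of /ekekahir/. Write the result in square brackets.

[tedegahir]

Rule 1 Velar Palatalization: [ekekahir] → [etekahir]
Rule 2 Initial Consonant Epenthesis: [etekahir] → [tetekahir]
Rule 3 Voicing Between Vowels: [tetekahir] → [tedegahir]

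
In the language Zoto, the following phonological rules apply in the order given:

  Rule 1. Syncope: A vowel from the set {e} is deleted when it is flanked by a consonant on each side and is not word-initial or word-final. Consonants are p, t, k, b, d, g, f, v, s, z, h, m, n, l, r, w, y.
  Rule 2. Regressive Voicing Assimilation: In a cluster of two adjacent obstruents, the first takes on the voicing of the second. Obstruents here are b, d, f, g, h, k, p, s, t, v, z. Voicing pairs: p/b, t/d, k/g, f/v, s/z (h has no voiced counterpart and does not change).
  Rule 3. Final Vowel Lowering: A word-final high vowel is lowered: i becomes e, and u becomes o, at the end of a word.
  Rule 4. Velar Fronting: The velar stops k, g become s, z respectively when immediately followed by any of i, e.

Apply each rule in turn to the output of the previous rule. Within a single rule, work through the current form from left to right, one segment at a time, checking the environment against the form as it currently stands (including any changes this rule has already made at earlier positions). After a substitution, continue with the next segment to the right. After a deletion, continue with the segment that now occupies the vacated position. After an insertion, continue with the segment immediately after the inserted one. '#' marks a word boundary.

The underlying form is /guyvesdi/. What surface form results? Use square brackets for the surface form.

[guyfzde]

Rule 1 Syncope: [guyvesdi] → [guyvsdi]
Rule 2 Regressive Voicing Assimilation: [guyvsdi] → [guyfzdi]
Rule 3 Final Vowel Lowering: [guyfzdi] → [guyfzde]
Rule 4 Velar Fronting: no change — [guyfzde]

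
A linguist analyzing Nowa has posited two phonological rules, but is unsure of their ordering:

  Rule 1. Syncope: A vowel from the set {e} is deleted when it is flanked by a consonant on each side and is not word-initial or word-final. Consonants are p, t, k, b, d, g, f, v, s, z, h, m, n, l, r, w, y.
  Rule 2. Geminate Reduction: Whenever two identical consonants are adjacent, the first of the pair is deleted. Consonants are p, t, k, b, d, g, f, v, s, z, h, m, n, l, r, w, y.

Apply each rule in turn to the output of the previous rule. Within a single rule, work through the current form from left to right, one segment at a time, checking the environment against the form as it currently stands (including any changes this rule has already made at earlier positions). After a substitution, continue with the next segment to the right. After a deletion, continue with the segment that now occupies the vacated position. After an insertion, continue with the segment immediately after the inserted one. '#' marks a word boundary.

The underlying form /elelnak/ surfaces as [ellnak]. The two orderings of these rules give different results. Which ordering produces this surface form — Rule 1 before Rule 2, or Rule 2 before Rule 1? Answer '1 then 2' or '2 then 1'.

2 then 1

Order 1 then 2:
  1 Syncope: [elelnak] → [ellnak]
  2 Geminate Reduction: [ellnak] → [elnak]
  result: [elnak]
Order 2 then 1:
  2 Geminate Reduction: no change — [elelnak]
  1 Syncope: [elelnak] → [ellnak]
  result: [ellnak]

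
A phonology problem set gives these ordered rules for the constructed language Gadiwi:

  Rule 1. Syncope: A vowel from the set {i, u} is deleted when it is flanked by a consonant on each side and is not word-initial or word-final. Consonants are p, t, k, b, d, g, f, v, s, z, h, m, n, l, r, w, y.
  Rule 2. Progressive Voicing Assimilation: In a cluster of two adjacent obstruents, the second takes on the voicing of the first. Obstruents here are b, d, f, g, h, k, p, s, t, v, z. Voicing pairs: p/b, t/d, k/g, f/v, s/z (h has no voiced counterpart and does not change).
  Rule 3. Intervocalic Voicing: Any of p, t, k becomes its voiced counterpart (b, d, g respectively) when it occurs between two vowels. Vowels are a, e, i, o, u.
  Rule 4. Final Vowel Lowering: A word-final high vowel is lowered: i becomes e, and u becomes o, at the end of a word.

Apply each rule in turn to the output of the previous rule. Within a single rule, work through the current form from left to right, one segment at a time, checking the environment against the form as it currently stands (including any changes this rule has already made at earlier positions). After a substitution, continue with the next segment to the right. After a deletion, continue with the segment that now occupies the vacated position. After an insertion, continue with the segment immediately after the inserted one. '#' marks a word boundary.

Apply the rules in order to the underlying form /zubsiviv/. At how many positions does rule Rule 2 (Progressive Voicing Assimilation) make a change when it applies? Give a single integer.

1

Rule 1 Syncope: [zubsiviv] → [zbsvv]
Rule 2 Progressive Voicing Assimilation: [zbsvv] → [zbzvv]
Rule 3 Intervocalic Voicing: no change — [zbzvv]
Rule 4 Final Vowel Lowering: no change — [zbzvv]
Rule Rule 2 changed 1 position(s).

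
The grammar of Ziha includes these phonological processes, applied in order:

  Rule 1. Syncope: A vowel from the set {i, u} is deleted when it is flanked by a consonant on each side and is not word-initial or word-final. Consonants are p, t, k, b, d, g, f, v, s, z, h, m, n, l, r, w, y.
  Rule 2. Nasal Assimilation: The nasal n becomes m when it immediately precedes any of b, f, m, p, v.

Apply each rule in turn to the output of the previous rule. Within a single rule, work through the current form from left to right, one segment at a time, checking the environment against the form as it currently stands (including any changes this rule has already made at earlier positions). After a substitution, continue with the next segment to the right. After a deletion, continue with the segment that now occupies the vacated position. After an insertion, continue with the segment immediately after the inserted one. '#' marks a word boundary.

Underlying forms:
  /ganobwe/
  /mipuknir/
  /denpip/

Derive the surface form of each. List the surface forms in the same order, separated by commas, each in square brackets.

/ganobwe/:
  Rule 1 Syncope: no change — [ganobwe]
  Rule 2 Nasal Assimilation: no change — [ganobwe]
/mipuknir/:
  Rule 1 Syncope: [mipuknir] → [mpknr]
  Rule 2 Nasal Assimilation: no change — [mpknr]
/denpip/:
  Rule 1 Syncope: [denpip] → [denpp]
  Rule 2 Nasal Assimilation: [denpp] → [dempp]

[ganobwe], [mpknr], [dempp]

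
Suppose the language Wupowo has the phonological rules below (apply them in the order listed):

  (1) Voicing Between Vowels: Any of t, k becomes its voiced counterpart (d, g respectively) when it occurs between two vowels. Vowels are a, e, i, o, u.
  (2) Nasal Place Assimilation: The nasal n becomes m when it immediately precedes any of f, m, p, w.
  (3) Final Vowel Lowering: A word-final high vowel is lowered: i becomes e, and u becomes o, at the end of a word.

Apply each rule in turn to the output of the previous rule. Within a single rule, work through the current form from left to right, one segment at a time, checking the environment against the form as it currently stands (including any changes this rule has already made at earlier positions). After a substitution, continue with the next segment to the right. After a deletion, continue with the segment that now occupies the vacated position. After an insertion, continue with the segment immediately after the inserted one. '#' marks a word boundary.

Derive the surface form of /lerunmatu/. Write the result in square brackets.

(1) Voicing Between Vowels: [lerunmatu] → [lerunmadu]
(2) Nasal Place Assimilation: [lerunmadu] → [lerummadu]
(3) Final Vowel Lowering: [lerummadu] → [lerummado]

[lerummado]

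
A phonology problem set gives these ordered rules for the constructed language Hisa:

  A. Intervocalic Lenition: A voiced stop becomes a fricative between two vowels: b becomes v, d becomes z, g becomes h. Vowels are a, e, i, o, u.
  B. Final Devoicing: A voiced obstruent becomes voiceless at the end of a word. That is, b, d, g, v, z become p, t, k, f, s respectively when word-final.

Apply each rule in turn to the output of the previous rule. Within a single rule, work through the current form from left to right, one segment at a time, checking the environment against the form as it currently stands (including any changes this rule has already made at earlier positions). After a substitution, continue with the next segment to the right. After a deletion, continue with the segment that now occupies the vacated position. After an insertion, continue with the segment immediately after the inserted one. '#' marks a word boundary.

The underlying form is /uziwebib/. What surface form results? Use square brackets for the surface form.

[uziwevip]

A Intervocalic Lenition: [uziwebib] → [uziwevib]
B Final Devoicing: [uziwevib] → [uziwevip]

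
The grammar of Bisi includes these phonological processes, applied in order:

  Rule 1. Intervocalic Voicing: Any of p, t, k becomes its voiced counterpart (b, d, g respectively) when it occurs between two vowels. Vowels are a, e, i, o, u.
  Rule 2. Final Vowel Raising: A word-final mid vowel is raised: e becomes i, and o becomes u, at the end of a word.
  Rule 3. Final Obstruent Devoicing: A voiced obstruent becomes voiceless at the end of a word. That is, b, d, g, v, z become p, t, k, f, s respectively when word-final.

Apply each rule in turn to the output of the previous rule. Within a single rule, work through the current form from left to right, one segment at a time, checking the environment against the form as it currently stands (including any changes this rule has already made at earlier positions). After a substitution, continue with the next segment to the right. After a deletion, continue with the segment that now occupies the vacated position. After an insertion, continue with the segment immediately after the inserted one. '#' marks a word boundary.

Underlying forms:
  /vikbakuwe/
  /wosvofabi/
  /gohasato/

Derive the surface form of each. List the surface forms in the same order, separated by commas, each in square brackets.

/vikbakuwe/:
  Rule 1 Intervocalic Voicing: [vikbakuwe] → [vikbaguwe]
  Rule 2 Final Vowel Raising: [vikbaguwe] → [vikbaguwi]
  Rule 3 Final Obstruent Devoicing: no change — [vikbaguwi]
/wosvofabi/:
  Rule 1 Intervocalic Voicing: no change — [wosvofabi]
  Rule 2 Final Vowel Raising: no change — [wosvofabi]
  Rule 3 Final Obstruent Devoicing: no change — [wosvofabi]
/gohasato/:
  Rule 1 Intervocalic Voicing: [gohasato] → [gohasado]
  Rule 2 Final Vowel Raising: [gohasado] → [gohasadu]
  Rule 3 Final Obstruent Devoicing: no change — [gohasadu]

[vikbaguwi], [wosvofabi], [gohasadu]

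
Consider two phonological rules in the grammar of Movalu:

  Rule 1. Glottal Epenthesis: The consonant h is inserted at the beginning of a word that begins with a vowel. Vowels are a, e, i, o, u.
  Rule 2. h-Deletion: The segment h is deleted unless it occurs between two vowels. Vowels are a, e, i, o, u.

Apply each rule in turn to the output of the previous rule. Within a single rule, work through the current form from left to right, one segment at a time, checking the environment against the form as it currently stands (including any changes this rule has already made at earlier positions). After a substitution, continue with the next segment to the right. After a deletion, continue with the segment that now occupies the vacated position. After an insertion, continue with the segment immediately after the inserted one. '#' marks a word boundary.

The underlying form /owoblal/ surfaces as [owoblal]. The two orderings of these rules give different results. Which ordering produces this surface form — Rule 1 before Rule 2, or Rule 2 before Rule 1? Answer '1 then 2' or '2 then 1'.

Order 1 then 2:
  1 Glottal Epenthesis: [owoblal] → [howoblal]
  2 h-Deletion: [howoblal] → [owoblal]
  result: [owoblal]
Order 2 then 1:
  2 h-Deletion: no change — [owoblal]
  1 Glottal Epenthesis: [owoblal] → [howoblal]
  result: [howoblal]

1 then 2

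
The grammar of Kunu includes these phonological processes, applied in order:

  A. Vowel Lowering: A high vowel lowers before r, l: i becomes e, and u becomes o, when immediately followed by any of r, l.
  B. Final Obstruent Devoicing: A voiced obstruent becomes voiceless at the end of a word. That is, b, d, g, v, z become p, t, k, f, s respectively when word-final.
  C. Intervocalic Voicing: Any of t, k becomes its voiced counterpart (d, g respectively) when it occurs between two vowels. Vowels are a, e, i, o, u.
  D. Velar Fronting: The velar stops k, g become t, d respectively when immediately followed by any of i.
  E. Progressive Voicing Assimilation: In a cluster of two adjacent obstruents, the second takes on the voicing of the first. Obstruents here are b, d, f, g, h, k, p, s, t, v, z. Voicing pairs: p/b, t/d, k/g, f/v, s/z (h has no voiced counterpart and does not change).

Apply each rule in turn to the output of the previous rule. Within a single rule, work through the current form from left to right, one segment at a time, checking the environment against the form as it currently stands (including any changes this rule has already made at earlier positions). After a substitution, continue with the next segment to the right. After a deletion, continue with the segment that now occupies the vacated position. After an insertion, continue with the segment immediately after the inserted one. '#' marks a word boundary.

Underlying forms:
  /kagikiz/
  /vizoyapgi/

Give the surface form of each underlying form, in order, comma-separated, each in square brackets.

/kagikiz/:
  A Vowel Lowering: no change — [kagikiz]
  B Final Obstruent Devoicing: [kagikiz] → [kagikis]
  C Intervocalic Voicing: [kagikis] → [kagigis]
  D Velar Fronting: [kagigis] → [kadidis]
  E Progressive Voicing Assimilation: no change — [kadidis]
/vizoyapgi/:
  A Vowel Lowering: no change — [vizoyapgi]
  B Final Obstruent Devoicing: no change — [vizoyapgi]
  C Intervocalic Voicing: no change — [vizoyapgi]
  D Velar Fronting: [vizoyapgi] → [vizoyapdi]
  E Progressive Voicing Assimilation: [vizoyapdi] → [vizoyapti]

[kadidis], [vizoyapti]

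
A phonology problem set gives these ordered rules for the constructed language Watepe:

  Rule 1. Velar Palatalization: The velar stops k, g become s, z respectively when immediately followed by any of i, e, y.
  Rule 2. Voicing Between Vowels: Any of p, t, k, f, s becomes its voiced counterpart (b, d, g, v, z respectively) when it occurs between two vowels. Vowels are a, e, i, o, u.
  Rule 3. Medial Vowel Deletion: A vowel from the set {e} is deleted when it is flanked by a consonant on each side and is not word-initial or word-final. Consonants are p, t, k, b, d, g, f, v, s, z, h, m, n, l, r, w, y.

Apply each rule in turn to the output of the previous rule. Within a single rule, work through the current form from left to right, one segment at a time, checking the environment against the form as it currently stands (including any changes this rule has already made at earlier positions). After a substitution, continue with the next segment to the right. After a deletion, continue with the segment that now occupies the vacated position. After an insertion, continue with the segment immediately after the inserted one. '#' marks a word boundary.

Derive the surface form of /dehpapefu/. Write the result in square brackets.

[dhpabvu]

Rule 1 Velar Palatalization: no change — [dehpapefu]
Rule 2 Voicing Between Vowels: [dehpapefu] → [dehpabevu]
Rule 3 Medial Vowel Deletion: [dehpabevu] → [dhpabvu]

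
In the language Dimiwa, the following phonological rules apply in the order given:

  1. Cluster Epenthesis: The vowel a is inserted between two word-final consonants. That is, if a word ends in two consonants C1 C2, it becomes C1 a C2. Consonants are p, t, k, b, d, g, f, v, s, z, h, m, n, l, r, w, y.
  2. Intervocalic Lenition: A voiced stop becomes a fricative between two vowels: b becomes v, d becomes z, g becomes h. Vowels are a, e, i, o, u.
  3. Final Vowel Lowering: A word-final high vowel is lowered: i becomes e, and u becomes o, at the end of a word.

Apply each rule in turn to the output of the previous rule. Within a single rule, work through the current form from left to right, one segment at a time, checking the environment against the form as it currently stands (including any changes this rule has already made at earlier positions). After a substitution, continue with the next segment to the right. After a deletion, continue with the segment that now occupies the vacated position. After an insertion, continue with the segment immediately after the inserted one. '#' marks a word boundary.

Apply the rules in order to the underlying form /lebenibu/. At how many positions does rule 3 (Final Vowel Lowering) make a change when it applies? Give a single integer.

1 Cluster Epenthesis: no change — [lebenibu]
2 Intervocalic Lenition: [lebenibu] → [levenivu]
3 Final Vowel Lowering: [levenivu] → [levenivo]
Rule 3 changed 1 position(s).

1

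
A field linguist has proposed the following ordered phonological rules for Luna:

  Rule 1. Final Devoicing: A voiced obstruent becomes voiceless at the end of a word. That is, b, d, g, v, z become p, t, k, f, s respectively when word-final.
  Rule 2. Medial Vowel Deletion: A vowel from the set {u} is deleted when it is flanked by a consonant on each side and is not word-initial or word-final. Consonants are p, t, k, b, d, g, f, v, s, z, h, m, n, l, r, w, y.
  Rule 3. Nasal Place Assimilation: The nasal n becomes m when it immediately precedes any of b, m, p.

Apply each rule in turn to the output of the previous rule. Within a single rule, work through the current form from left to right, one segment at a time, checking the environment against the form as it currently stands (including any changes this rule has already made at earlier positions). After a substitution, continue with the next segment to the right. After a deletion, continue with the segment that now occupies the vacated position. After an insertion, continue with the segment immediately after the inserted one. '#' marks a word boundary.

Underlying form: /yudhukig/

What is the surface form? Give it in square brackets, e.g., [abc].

[ydhkik]

Rule 1 Final Devoicing: [yudhukig] → [yudhukik]
Rule 2 Medial Vowel Deletion: [yudhukik] → [ydhkik]
Rule 3 Nasal Place Assimilation: no change — [ydhkik]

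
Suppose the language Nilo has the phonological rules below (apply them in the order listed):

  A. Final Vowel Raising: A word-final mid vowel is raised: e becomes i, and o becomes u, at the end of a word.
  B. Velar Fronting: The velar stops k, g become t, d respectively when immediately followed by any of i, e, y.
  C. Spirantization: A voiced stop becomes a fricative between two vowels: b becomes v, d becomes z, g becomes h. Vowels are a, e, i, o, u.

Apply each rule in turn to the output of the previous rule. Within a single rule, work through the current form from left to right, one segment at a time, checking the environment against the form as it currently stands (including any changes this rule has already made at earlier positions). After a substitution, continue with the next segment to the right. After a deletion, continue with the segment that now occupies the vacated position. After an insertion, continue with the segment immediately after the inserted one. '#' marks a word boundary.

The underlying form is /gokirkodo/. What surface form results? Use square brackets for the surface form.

A Final Vowel Raising: [gokirkodo] → [gokirkodu]
B Velar Fronting: [gokirkodu] → [gotirkodu]
C Spirantization: [gotirkodu] → [gotirkozu]

[gotirkozu]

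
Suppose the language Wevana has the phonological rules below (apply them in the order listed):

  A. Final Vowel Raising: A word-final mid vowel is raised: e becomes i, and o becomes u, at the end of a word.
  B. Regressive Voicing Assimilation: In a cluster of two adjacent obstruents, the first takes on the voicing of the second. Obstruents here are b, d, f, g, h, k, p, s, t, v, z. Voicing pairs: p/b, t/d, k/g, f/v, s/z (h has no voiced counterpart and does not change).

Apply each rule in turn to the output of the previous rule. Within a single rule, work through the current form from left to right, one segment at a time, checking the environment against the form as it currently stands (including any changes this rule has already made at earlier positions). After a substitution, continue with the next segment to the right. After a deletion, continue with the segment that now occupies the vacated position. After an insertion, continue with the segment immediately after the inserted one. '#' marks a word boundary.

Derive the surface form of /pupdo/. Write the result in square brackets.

A Final Vowel Raising: [pupdo] → [pupdu]
B Regressive Voicing Assimilation: [pupdu] → [pubdu]

[pubdu]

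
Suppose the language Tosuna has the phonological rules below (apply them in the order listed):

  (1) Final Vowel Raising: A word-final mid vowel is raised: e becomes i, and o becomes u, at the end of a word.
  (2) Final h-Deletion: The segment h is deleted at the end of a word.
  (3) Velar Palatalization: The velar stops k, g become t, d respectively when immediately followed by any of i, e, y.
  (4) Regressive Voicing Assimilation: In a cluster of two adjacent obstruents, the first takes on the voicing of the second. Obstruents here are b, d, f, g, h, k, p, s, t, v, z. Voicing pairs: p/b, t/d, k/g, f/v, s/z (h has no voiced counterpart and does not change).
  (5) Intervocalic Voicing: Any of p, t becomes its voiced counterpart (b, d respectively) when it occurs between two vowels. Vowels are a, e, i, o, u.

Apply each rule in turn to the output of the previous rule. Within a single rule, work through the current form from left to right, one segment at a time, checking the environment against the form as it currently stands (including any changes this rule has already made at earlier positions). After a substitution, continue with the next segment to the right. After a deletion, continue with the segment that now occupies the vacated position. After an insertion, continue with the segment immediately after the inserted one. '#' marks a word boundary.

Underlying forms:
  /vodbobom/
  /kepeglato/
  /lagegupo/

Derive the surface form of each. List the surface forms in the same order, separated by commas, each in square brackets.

[vodbobom], [tebegladu], [ladegubu]

/vodbobom/:
  (1) Final Vowel Raising: no change — [vodbobom]
  (2) Final h-Deletion: no change — [vodbobom]
  (3) Velar Palatalization: no change — [vodbobom]
  (4) Regressive Voicing Assimilation: no change — [vodbobom]
  (5) Intervocalic Voicing: no change — [vodbobom]
/kepeglato/:
  (1) Final Vowel Raising: [kepeglato] → [kepeglatu]
  (2) Final h-Deletion: no change — [kepeglatu]
  (3) Velar Palatalization: [kepeglatu] → [tepeglatu]
  (4) Regressive Voicing Assimilation: no change — [tepeglatu]
  (5) Intervocalic Voicing: [tepeglatu] → [tebegladu]
/lagegupo/:
  (1) Final Vowel Raising: [lagegupo] → [lagegupu]
  (2) Final h-Deletion: no change — [lagegupu]
  (3) Velar Palatalization: [lagegupu] → [ladegupu]
  (4) Regressive Voicing Assimilation: no change — [ladegupu]
  (5) Intervocalic Voicing: [ladegupu] → [ladegubu]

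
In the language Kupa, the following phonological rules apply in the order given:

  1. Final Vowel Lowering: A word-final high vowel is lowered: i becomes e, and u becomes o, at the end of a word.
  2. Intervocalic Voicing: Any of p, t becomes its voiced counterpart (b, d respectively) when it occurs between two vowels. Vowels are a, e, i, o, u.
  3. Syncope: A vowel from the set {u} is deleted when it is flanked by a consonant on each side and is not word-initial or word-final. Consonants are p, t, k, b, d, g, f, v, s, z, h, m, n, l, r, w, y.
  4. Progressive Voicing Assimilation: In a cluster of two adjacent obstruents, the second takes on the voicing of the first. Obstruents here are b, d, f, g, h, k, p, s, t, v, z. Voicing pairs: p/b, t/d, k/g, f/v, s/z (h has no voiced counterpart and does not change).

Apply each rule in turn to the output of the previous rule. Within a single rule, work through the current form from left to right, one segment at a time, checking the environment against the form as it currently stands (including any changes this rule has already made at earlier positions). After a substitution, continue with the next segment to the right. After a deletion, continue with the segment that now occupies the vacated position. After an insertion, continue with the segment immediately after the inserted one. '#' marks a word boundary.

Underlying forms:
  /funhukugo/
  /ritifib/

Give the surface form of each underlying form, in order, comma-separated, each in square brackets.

[fnhkko], [ridifib]

/funhukugo/:
  1 Final Vowel Lowering: no change — [funhukugo]
  2 Intervocalic Voicing: no change — [funhukugo]
  3 Syncope: [funhukugo] → [fnhkgo]
  4 Progressive Voicing Assimilation: [fnhkgo] → [fnhkko]
/ritifib/:
  1 Final Vowel Lowering: no change — [ritifib]
  2 Intervocalic Voicing: [ritifib] → [ridifib]
  3 Syncope: no change — [ridifib]
  4 Progressive Voicing Assimilation: no change — [ridifib]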